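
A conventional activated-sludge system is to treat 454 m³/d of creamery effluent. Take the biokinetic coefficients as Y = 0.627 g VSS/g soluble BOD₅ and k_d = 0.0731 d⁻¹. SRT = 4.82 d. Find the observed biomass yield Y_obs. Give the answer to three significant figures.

The observed yield is Y_obs = Y/(1 + k_d·θ_c) = 0.627 / (1 + 0.0731 × 4.82) = 0.627 / 1.352 = 0.4636 g VSS per g soluble BOD₅ removed.

Y_obs ≈ 0.464 g VSS/g soluble BOD₅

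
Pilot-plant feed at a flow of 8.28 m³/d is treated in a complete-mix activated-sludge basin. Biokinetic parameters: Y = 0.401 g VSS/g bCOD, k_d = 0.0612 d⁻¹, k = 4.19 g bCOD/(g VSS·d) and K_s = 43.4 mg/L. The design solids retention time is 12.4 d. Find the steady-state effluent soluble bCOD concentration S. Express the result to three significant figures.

From the Monod/SRT balance for a CMAS, S = K_s·(1+k_d θ_c)/[θ_c·(Y k − k_d) − 1] = 43.4 × (1 + 0.0612 × 12.4) / [12.4 × (0.401 × 4.19 − 0.0612) − 1] = 76.34 / 19.08 = 4.002 mg/L.

S ≈ 4.00 mg/L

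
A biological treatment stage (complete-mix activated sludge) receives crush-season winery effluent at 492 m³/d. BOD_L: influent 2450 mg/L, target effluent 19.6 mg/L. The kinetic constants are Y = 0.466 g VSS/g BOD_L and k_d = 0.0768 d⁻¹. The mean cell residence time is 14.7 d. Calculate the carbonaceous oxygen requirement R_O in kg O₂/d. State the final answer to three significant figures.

Y_obs = Y / (1 + k_d θ_c) = 0.466 / (1 + 0.0768 × 14.7) = 0.466 / 2.129 = 0.2189.
Q·(S₀ − S) = 492 × (2450 − 19.6) × 10⁻³ = 1196 kg/d removed.
Biomass synthesised: P_X = Y_obs × 1196 = 261.7 kg VSS/d.
Carbonaceous O₂ demand = substrate oxidised − cell-mass equivalent = 1196 − 1.42 × 261.7 = 824.1 kg O₂/d.

R_O ≈ 824 kg O₂/d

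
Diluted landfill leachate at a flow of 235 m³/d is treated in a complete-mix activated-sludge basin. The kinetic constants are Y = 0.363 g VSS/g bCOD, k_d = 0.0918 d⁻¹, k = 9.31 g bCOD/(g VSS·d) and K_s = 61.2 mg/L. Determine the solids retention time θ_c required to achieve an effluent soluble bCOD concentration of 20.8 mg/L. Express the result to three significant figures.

θ_c ≈ 1.31 d

Specific growth rate at S = 20.8 mg/L: μ = YkS/(K_s+S) = 0.363·9.31·20.8/(61.2+20.8) = 0.8572 d⁻¹.
1/θ_c = 0.8572 − 0.0918 = 0.7654 d⁻¹, so θ_c = 1.306 d.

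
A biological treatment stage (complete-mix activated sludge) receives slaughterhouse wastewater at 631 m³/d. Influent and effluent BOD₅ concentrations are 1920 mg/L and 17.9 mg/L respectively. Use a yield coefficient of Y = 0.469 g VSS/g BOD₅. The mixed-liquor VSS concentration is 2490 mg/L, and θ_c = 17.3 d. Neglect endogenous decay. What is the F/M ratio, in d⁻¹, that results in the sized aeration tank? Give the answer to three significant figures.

F/M ≈ 0.124 d⁻¹

V·X = Y·Q·ΔS·θ_c gives V = 0.469 × 631 × (1920 − 17.9) × 17.3 / 2490 = 3911 m³.
F/M = applied load / biomass = Q·S₀/(V·X) = 631 × 1920 / (3911 × 2490) = 0.1244 d⁻¹.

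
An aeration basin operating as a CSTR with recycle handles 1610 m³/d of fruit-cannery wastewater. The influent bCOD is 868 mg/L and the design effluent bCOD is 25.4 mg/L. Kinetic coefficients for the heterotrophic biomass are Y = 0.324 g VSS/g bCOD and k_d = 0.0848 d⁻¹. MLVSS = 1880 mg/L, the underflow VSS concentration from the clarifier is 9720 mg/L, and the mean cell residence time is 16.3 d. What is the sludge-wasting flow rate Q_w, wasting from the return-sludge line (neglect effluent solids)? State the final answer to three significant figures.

Rearranging the biomass balance for a CMAS with decay, V = Y·Q·ΔS·θ_c / [X·(1+k_d θ_c)] = 0.324 × 1610 × (868 − 25.4) × 16.3 / [1880 × (1 + 0.0848 × 16.3)] = 7.16×10^6 / 4479 = 1600 m³.
Q_w = (V·X)/(θ_c X_r) = 1600 × 1880 / (16.3 × 9720) = 18.98 m³/d.

Q_w ≈ 19.0 m³/d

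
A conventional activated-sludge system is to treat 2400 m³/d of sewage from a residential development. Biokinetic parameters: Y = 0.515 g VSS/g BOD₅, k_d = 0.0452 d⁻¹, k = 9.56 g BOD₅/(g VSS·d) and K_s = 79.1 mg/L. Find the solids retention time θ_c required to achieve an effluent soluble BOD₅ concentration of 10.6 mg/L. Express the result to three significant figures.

θ_c ≈ 1.86 d

Specific growth rate at S = 10.6 mg/L: μ = YkS/(K_s+S) = 0.515·9.56·10.6/(79.1+10.6) = 0.5818 d⁻¹.
1/θ_c = 0.5818 − 0.0452 = 0.5366 d⁻¹, so θ_c = 1.864 d.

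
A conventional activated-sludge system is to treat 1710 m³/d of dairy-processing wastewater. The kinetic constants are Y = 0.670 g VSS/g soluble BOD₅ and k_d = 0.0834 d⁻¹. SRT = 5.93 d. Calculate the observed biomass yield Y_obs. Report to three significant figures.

Observed yield with endogenous decay: Y_obs = Y / (1 + k_d·θ_c) = 0.670 / (1 + 0.0834 × 5.93) = 0.670 / 1.495 = 0.4483 g VSS/g soluble BOD₅.

Y_obs ≈ 0.448 g VSS/g soluble BOD₅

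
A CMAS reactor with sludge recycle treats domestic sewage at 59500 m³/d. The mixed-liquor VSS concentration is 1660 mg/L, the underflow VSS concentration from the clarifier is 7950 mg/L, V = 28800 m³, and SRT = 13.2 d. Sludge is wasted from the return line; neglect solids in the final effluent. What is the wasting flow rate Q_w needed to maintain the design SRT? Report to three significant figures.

Q_w ≈ 456 m³/d

Wasting from the return line (neglecting effluent solids): Q_w = V·X / (θ_c·X_r) = 28800 × 1660 / (13.2 × 7950) = 455.6 m³/d.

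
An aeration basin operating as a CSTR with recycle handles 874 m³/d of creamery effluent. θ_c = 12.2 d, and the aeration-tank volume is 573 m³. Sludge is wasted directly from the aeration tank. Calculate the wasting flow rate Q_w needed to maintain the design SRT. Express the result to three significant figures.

Q_w ≈ 47.0 m³/d

For wasting at MLVSS concentration, Q_w = V/θ_c = 573.0/12.2 = 46.97 m³/d.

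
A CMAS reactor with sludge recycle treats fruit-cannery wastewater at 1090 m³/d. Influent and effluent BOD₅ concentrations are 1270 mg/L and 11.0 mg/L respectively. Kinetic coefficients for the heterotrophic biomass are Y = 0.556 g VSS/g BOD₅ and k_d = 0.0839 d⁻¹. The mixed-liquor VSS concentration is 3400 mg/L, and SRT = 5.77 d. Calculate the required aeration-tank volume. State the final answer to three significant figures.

V ≈ 872 m³

Steady-state biomass mass balance: V·X·(1 + k_d·θ_c) = Y·Q·(S₀ − S)·θ_c, so V = 0.556 × 1090 × (1270 − 11.0) × 5.77 / [3400 × (1 + 0.0839 × 5.77)] = 4.4×10^6 / 5046 = 872.5 m³.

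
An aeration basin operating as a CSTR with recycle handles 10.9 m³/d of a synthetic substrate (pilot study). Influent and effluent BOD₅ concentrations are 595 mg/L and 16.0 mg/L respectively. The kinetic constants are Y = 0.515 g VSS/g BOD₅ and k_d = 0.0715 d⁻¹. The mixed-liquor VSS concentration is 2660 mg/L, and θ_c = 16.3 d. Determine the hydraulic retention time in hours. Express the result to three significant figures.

τ ≈ 20.3 h

Rearranging the biomass balance for a CMAS with decay, V = Y·Q·ΔS·θ_c / [X·(1+k_d θ_c)] = 0.515 × 10.9 × (595 − 16.0) × 16.3 / [2660 × (1 + 0.0715 × 16.3)] = 5.3×10^4 / 5760 = 9.198 m³.
HRT = V/Q = 9.198 m³ / 10.9 m³·d⁻¹ = 0.8438 d × 24 = 20.25 h.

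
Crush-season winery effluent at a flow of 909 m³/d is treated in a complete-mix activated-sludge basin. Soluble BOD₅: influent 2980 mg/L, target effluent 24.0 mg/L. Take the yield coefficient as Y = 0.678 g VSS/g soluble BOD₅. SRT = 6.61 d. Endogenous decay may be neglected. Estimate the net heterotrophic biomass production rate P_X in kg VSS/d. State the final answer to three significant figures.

P_X ≈ 1820 kg VSS/d

Since k_d ≈ 0, Y_obs = Y = 0.678 g VSS/g soluble BOD₅.
Substrate removed = Q·(S₀ − S) = 909 m³/d × (2980 − 24.0) g/m³ = 2.69×10^6 g/d = 2687 kg/d.
Net biomass production P_X = Y_obs × Q·(S₀ − S) = 0.6780 × 2687 = 1822 kg VSS/d.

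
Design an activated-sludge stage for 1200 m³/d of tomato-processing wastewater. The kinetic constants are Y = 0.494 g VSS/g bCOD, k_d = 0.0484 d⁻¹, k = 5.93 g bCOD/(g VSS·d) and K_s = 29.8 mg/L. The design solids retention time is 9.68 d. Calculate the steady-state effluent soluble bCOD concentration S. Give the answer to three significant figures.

S ≈ 1.63 mg/L

For a completely mixed reactor with recycle the Lawrence–McCarty relation gives S = K_s·(1 + k_d·θ_c) / [θ_c·(Y·k − k_d) − 1] = 29.8 × (1 + 0.0484 × 9.68) / [9.68 × (0.494 × 5.93 − 0.0484) − 1] = 43.76 / 26.89 = 1.628 mg/L.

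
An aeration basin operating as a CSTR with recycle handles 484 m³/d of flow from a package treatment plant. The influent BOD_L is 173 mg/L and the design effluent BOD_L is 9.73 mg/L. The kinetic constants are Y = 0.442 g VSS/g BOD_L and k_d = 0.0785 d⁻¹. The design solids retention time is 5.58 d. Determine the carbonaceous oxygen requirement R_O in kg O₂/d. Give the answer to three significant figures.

R_O ≈ 44.5 kg O₂/d

The observed yield is Y_obs = Y/(1 + k_d·θ_c) = 0.442 / (1 + 0.0785 × 5.58) = 0.442 / 1.438 = 0.3074 g VSS per g BOD_L removed.
Q·(S₀ − S) = 484 × (173 − 9.73) × 10⁻³ = 79.02 kg/d removed.
Biomass synthesised: P_X = Y_obs × 79.02 = 24.29 kg VSS/d.
Carbonaceous O₂ demand = substrate oxidised − cell-mass equivalent = 79.02 − 1.42 × 24.29 = 44.53 kg O₂/d.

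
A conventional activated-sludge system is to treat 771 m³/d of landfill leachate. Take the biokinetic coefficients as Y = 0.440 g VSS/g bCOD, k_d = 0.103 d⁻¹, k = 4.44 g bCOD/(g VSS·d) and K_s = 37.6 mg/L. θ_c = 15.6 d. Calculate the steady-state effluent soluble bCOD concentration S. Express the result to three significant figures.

For a completely mixed reactor with recycle the Lawrence–McCarty relation gives S = K_s·(1 + k_d·θ_c) / [θ_c·(Y·k − k_d) − 1] = 37.6 × (1 + 0.103 × 15.6) / [15.6 × (0.440 × 4.44 − 0.103) − 1] = 98.02 / 27.87 = 3.517 mg/L.

S ≈ 3.52 mg/L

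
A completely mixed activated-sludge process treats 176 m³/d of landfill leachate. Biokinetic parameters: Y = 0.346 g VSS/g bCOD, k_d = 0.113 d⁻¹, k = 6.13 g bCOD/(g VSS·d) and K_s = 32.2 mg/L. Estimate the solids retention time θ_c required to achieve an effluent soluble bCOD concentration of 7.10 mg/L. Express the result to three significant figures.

θ_c ≈ 3.70 d

Specific growth rate at S = 7.10 mg/L: μ = YkS/(K_s+S) = 0.346·6.13·7.10/(32.2+7.10) = 0.3832 d⁻¹.
1/θ_c = 0.3832 − 0.113 = 0.2702 d⁻¹, so θ_c = 3.701 d.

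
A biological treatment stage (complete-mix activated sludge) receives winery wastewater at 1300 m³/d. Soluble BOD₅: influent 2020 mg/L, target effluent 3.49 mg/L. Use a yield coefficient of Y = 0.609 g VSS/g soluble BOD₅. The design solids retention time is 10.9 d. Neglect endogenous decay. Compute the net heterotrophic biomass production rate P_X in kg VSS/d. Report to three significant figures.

Since k_d ≈ 0, Y_obs = Y = 0.609 g VSS/g soluble BOD₅.
Substrate removed = Q·(S₀ − S) = 1300 m³/d × (2020 − 3.49) g/m³ = 2.62×10^6 g/d = 2621 kg/d.
Net biomass production P_X = Y_obs × Q·(S₀ − S) = 0.6090 × 2621 = 1596 kg VSS/d.

P_X ≈ 1600 kg VSS/d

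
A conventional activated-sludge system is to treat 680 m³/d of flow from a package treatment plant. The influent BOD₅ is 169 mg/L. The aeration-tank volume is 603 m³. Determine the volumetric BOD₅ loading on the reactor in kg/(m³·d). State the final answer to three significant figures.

L_v = Q S₀ / V = 680 × 169 × 10⁻³ / 603.0 = 0.1906 kg/(m³·d).

L_v ≈ 0.191 kg BOD₅/(m³·d)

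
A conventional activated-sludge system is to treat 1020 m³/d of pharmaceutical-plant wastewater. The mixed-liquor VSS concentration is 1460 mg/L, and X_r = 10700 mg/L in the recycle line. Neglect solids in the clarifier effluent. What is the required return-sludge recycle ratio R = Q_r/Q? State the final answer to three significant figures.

R = Q_r/Q = X/(X_r − X) = 1460 / (10700 − 1460) = 0.1580.

R ≈ 0.158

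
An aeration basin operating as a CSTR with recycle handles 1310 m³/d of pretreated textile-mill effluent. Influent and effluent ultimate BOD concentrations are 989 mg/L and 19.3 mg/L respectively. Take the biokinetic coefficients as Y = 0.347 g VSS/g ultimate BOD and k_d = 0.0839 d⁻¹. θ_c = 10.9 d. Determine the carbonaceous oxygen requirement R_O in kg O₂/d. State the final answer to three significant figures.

Observed yield with endogenous decay: Y_obs = Y / (1 + k_d·θ_c) = 0.347 / (1 + 0.0839 × 10.9) = 0.347 / 1.915 = 0.1812 g VSS/g ultimate BOD.
Q·(S₀ − S) = 1310 × (989 − 19.3) × 10⁻³ = 1270 kg/d removed.
Biomass synthesised: P_X = Y_obs × 1270 = 230.2 kg VSS/d.
R_O = Q·(S₀ − S) − 1.42·P_X = 1270 − 1.42 × 230.2 = 943.4 kg O₂/d.

R_O ≈ 943 kg O₂/d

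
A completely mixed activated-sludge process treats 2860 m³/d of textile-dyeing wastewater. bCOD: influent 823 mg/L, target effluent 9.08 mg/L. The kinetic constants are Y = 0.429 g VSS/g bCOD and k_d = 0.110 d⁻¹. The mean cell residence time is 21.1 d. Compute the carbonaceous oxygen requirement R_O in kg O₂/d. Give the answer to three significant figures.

R_O ≈ 1900 kg O₂/d

Correct the yield for decay: Y_obs = Y/(1 + k_d θ_c) = 0.429 / (1 + 0.110 × 21.1) = 0.429 / 3.321 = 0.1292.
Mass of bCOD removed per day: Q(S₀ − S) = 2860 × 813.9 g/m³ = 2328 kg/d.
Biomass synthesised: P_X = Y_obs × 2328 = 300.7 kg VSS/d.
R_O = Q·(S₀ − S) − 1.42·P_X = 2328 − 1.42 × 300.7 = 1901 kg O₂/d.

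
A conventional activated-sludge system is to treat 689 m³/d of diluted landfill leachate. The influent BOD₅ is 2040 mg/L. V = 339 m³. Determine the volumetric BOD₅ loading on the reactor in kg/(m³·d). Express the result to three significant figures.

L_v = Q S₀ / V = 689 × 2040 × 10⁻³ / 339.0 = 4.146 kg/(m³·d).

L_v ≈ 4.15 kg BOD₅/(m³·d)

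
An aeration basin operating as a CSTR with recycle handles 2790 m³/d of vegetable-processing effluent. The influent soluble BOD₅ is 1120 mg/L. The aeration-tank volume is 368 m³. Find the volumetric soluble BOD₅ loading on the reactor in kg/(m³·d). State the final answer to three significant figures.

L_v ≈ 8.49 kg soluble BOD₅/(m³·d)

Volumetric loading L_v = Q·S₀ / V = 2790 × 1120 g/m³ / 368.0 m³ = 8491 g/(m³·d) = 8.491 kg soluble BOD₅/(m³·d).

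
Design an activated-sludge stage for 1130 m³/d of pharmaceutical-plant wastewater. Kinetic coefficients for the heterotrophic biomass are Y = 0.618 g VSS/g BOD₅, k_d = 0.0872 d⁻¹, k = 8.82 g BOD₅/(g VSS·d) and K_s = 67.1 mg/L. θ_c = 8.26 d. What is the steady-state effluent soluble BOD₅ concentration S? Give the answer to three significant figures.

For a completely mixed reactor with recycle the Lawrence–McCarty relation gives S = K_s·(1 + k_d·θ_c) / [θ_c·(Y·k − k_d) − 1] = 67.1 × (1 + 0.0872 × 8.26) / [8.26 × (0.618 × 8.82 − 0.0872) − 1] = 115.4 / 43.30 = 2.666 mg/L.

S ≈ 2.67 mg/L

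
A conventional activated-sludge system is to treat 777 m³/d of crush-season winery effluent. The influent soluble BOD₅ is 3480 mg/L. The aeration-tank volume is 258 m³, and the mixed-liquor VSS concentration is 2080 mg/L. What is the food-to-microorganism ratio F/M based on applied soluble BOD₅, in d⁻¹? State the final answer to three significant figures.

F/M = applied load / biomass = Q·S₀/(V·X) = 777 × 3480 / (258.0 × 2080) = 5.039 d⁻¹.

F/M ≈ 5.04 d⁻¹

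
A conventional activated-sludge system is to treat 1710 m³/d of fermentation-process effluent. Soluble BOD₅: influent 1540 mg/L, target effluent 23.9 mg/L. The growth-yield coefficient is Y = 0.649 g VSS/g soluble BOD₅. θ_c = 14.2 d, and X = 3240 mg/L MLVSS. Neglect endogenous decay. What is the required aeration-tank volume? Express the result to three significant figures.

Biomass mass balance (decay neglected): V·X = Y·Q·(S₀ − S)·θ_c, so V = 0.649 × 1710 × (1540 − 23.9) × 14.2 / 3240 = 7374 m³.

V ≈ 7370 m³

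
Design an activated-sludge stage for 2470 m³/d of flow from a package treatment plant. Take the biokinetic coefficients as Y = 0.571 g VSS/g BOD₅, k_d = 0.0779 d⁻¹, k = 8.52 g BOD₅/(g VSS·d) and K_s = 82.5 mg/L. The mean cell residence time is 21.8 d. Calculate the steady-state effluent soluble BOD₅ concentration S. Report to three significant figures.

For a completely mixed reactor with recycle the Lawrence–McCarty relation gives S = K_s·(1 + k_d·θ_c) / [θ_c·(Y·k − k_d) − 1] = 82.5 × (1 + 0.0779 × 21.8) / [21.8 × (0.571 × 8.52 − 0.0779) − 1] = 222.6 / 103.4 = 2.154 mg/L.

S ≈ 2.15 mg/L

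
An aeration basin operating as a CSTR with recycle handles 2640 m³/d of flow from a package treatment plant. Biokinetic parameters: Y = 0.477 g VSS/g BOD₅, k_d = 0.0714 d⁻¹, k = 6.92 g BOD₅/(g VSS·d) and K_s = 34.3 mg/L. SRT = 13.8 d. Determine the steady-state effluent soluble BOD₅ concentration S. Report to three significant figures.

From the Monod/SRT balance for a CMAS, S = K_s·(1+k_d θ_c)/[θ_c·(Y k − k_d) − 1] = 34.3 × (1 + 0.0714 × 13.8) / [13.8 × (0.477 × 6.92 − 0.0714) − 1] = 68.10 / 43.57 = 1.563 mg/L.

S ≈ 1.56 mg/L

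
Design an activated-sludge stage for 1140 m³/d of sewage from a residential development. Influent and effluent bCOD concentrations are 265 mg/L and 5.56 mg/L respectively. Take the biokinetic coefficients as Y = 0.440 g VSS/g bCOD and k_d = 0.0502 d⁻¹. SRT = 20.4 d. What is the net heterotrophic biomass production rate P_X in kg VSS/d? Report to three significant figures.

P_X ≈ 64.3 kg VSS/d

Observed yield with endogenous decay: Y_obs = Y / (1 + k_d·θ_c) = 0.440 / (1 + 0.0502 × 20.4) = 0.440 / 2.024 = 0.2174 g VSS/g bCOD.
Q·(S₀ − S) = 1140 × (265 − 5.56) × 10⁻³ = 295.8 kg/d removed.
Net biomass production P_X = Y_obs × Q·(S₀ − S) = 0.2174 × 295.8 = 64.29 kg VSS/d.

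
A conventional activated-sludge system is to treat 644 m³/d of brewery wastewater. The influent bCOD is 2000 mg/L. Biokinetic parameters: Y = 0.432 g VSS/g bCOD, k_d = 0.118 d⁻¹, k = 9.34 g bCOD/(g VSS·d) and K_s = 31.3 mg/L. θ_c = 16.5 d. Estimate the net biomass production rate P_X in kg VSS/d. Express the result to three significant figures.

P_X ≈ 189 kg VSS/d

For a completely mixed reactor with recycle the Lawrence–McCarty relation gives S = K_s·(1 + k_d·θ_c) / [θ_c·(Y·k − k_d) − 1] = 31.3 × (1 + 0.118 × 16.5) / [16.5 × (0.432 × 9.34 − 0.118) − 1] = 92.24 / 63.63 = 1.450 mg/L.
The observed yield is Y_obs = Y/(1 + k_d·θ_c) = 0.432 / (1 + 0.118 × 16.5) = 0.432 / 2.947 = 0.1466 g VSS per g bCOD removed.
Substrate removed = Q·(S₀ − S) = 644 m³/d × (2000 − 1.45) g/m³ = 1.29×10^6 g/d = 1287 kg/d.
Net biomass production P_X = Y_obs × Q·(S₀ − S) = 0.1466 × 1287 = 188.7 kg VSS/d.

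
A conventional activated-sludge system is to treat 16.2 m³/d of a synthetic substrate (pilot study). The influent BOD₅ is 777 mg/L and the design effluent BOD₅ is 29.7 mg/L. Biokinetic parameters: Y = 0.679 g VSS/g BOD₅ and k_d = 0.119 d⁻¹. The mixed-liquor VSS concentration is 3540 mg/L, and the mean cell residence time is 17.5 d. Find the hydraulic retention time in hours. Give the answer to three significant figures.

Rearranging the biomass balance for a CMAS with decay, V = Y·Q·ΔS·θ_c / [X·(1+k_d θ_c)] = 0.679 × 16.2 × (777 − 29.7) × 17.5 / [3540 × (1 + 0.119 × 17.5)] = 1.44×10^5 / 10912 = 13.18 m³.
τ = V/Q = 13.18/16.2 = 0.8138 d, or 19.53 h.

τ ≈ 19.5 h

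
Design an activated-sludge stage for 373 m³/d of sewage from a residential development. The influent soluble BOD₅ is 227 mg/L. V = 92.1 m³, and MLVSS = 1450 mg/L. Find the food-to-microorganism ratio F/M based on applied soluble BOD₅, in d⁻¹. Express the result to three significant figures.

F/M ≈ 0.634 d⁻¹

F/M = Q·S₀ / (V·X) = 373 × 227 / (92.10 × 1450) = 0.6340 g soluble BOD₅·(g VSS·d)⁻¹.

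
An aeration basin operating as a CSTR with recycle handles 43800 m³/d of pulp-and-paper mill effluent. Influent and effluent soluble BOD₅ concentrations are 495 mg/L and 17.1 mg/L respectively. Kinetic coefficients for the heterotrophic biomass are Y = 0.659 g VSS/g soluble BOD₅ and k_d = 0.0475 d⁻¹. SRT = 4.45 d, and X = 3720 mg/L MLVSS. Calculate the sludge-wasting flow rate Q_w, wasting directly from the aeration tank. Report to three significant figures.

Q_w ≈ 3060 m³/d

From the SRT design equation V = Y Q (S₀−S) θ_c / [X (1 + k_d θ_c)] = 0.659 × 43800 × (495 − 17.1) × 4.45 / [3720 × (1 + 0.0475 × 4.45)] = 6.14×10^7 / 4506 = 13622 m³.
Wasting from the aeration tank: Q_w = V / θ_c = 13622 / 4.45 = 3061 m³/d.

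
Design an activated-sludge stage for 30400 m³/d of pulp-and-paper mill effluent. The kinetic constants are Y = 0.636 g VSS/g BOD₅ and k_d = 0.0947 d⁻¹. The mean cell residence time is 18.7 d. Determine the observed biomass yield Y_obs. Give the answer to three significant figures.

Observed yield with endogenous decay: Y_obs = Y / (1 + k_d·θ_c) = 0.636 / (1 + 0.0947 × 18.7) = 0.636 / 2.771 = 0.2295 g VSS/g BOD₅.

Y_obs ≈ 0.230 g VSS/g BOD₅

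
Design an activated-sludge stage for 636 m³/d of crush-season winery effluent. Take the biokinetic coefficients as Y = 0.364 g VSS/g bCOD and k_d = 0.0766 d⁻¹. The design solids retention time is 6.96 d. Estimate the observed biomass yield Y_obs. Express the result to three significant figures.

The observed yield is Y_obs = Y/(1 + k_d·θ_c) = 0.364 / (1 + 0.0766 × 6.96) = 0.364 / 1.533 = 0.2374 g VSS per g bCOD removed.

Y_obs ≈ 0.237 g VSS/g bCOD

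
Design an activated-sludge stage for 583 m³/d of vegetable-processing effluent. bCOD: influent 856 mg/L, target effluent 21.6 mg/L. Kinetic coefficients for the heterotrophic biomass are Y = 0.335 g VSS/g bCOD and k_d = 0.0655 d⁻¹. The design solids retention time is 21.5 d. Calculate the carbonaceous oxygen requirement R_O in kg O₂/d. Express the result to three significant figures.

Observed yield with endogenous decay: Y_obs = Y / (1 + k_d·θ_c) = 0.335 / (1 + 0.0655 × 21.5) = 0.335 / 2.408 = 0.1391 g VSS/g bCOD.
Mass of bCOD removed per day: Q(S₀ − S) = 583 × 834.4 g/m³ = 486.5 kg/d.
Biomass synthesised: P_X = Y_obs × 486.5 = 67.67 kg VSS/d.
R_O = Q·ΔS − 1.42 P_X = 486.5 − 96.09 = 390.4 kg O₂/d.

R_O ≈ 390 kg O₂/d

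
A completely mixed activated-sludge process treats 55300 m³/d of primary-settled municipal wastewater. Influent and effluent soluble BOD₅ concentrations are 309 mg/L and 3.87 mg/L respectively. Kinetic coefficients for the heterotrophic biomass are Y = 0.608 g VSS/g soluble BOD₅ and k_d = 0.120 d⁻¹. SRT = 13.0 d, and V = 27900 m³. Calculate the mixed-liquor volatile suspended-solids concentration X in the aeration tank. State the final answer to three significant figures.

From V·X·(1 + k_d·θ_c) = Y·Q·(S₀ − S)·θ_c: X = 0.608 × 55300 × (309 − 3.87) × 13.0 / [27900 × (1 + 0.120 × 13.0)] = 1867 mg/L.

X ≈ 1870 mg/L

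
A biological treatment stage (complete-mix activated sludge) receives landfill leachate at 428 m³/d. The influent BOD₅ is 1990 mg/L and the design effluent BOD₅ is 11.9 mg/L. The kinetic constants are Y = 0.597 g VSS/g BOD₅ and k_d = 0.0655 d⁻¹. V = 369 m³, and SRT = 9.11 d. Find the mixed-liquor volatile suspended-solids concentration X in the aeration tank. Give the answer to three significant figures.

X = Y·Q·ΔS·θ_c / [V·(1 + k_d θ_c)] = 0.597 × 428 × (1990 − 11.9) × 9.11 / [369 × (1 + 0.0655 × 9.11)] = 7815 mg/L.

X ≈ 7820 mg/L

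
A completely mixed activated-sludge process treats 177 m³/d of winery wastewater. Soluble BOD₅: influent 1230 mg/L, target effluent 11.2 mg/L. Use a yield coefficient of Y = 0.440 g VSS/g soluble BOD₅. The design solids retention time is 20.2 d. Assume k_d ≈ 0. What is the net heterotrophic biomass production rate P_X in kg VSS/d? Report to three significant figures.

P_X ≈ 94.9 kg VSS/d

With endogenous decay neglected, the observed yield equals the true yield: Y_obs = Y = 0.440 g VSS/g soluble BOD₅.
Q·(S₀ − S) = 177 × (1230 − 11.2) × 10⁻³ = 215.7 kg/d removed.
Net biomass production P_X = Y_obs × Q·(S₀ − S) = 0.4400 × 215.7 = 94.92 kg VSS/d.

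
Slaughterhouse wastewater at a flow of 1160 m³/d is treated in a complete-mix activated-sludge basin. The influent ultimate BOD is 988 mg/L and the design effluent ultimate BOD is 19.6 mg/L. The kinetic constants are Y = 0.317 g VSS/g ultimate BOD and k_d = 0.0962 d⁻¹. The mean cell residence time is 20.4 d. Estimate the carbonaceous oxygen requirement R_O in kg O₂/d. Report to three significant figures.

Y_obs = Y / (1 + k_d θ_c) = 0.317 / (1 + 0.0962 × 20.4) = 0.317 / 2.962 = 0.1070.
Q·(S₀ − S) = 1160 × (988 − 19.6) × 10⁻³ = 1123 kg/d removed.
Biomass synthesised: P_X = Y_obs × 1123 = 120.2 kg VSS/d.
R_O = Q·(S₀ − S) − 1.42·P_X = 1123 − 1.42 × 120.2 = 952.7 kg O₂/d.

R_O ≈ 953 kg O₂/d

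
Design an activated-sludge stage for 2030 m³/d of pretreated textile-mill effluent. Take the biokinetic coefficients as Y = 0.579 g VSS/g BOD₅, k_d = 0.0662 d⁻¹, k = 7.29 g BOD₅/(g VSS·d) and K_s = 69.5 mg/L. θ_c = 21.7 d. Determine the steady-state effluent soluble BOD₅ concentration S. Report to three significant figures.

S ≈ 1.90 mg/L

Effluent substrate depends only on kinetics and SRT: S = K_s(1 + k_d θ_c) / [θ_c(Yk − k_d) − 1] = 69.5 × (1 + 0.0662 × 21.7) / [21.7 × (0.579 × 7.29 − 0.0662) − 1] = 169.3 / 89.16 = 1.899 mg/L.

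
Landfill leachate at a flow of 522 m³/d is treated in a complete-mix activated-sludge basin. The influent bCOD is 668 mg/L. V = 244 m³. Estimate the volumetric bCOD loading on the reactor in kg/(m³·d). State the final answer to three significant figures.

L_v = Q S₀ / V = 522 × 668 × 10⁻³ / 244.0 = 1.429 kg/(m³·d).

L_v ≈ 1.43 kg bCOD/(m³·d)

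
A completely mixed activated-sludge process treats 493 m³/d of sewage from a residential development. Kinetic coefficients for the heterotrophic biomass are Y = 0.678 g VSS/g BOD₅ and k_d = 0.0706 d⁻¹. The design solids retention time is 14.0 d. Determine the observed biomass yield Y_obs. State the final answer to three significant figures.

Y_obs ≈ 0.341 g VSS/g BOD₅

Y_obs = Y / (1 + k_d θ_c) = 0.678 / (1 + 0.0706 × 14.0) = 0.678 / 1.988 = 0.3410.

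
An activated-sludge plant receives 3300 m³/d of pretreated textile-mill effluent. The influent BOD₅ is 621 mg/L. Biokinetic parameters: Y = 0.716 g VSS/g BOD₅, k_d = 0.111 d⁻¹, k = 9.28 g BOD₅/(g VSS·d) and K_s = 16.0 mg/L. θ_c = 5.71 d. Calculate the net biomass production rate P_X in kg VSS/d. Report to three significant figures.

For a completely mixed reactor with recycle the Lawrence–McCarty relation gives S = K_s·(1 + k_d·θ_c) / [θ_c·(Y·k − k_d) − 1] = 16.0 × (1 + 0.111 × 5.71) / [5.71 × (0.716 × 9.28 − 0.111) − 1] = 26.14 / 36.31 = 0.7200 mg/L.
Y_obs = Y / (1 + k_d θ_c) = 0.716 / (1 + 0.111 × 5.71) = 0.716 / 1.634 = 0.4382.
Substrate removed = Q·(S₀ − S) = 3300 m³/d × (621 − 0.720) g/m³ = 2.05×10^6 g/d = 2047 kg/d.
So the net sludge growth is P_X = 0.4382 × 2047 = 897.0 kg VSS/d.

P_X ≈ 897 kg VSS/d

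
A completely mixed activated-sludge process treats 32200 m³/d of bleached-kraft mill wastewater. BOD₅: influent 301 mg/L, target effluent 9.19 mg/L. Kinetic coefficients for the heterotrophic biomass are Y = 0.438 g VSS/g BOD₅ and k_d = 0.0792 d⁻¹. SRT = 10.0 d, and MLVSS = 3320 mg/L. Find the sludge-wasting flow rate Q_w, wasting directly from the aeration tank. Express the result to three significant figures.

Q_w ≈ 692 m³/d

From the SRT design equation V = Y Q (S₀−S) θ_c / [X (1 + k_d θ_c)] = 0.438 × 32200 × (301 − 9.19) × 10.0 / [3320 × (1 + 0.0792 × 10.0)] = 4.12×10^7 / 5949 = 6918 m³.
For wasting at MLVSS concentration, Q_w = V/θ_c = 6918/10.0 = 691.8 m³/d.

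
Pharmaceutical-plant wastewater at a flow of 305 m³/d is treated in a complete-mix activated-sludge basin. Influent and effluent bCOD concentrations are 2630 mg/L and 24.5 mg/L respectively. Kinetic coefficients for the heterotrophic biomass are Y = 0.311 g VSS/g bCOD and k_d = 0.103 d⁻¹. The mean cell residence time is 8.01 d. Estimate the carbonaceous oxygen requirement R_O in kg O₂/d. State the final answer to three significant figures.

Correct the yield for decay: Y_obs = Y/(1 + k_d θ_c) = 0.311 / (1 + 0.103 × 8.01) = 0.311 / 1.825 = 0.1704.
Mass of bCOD removed per day: Q(S₀ − S) = 305 × 2606 g/m³ = 794.7 kg/d.
Biomass synthesised: P_X = Y_obs × 794.7 = 135.4 kg VSS/d.
R_O = Q·(S₀ − S) − 1.42·P_X = 794.7 − 1.42 × 135.4 = 602.4 kg O₂/d.

R_O ≈ 602 kg O₂/d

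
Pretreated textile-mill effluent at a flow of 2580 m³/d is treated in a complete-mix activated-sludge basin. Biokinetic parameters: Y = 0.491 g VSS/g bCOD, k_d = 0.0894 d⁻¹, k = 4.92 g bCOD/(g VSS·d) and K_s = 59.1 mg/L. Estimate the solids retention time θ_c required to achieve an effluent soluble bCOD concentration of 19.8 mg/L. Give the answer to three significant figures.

θ_c ≈ 1.93 d

At the target effluent, Y k S/(K_s+S) = 0.491×4.92×19.8/78.90 = 0.6062 d⁻¹.
Then 1/θ_c = μ − k_d = 0.6062 − 0.0894 = 0.5168 d⁻¹, giving θ_c = 1.935 d.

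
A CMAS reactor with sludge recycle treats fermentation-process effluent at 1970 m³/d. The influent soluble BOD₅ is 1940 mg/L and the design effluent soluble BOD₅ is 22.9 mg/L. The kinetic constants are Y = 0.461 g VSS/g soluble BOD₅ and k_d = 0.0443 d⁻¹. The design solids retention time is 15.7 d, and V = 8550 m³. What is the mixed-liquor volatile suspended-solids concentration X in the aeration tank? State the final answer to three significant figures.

X ≈ 1890 mg/L

Solving the biomass balance for X: X = Y Q (S₀−S) θ_c / [V (1+k_d θ_c)] = 0.461 × 1970 × (1940 − 22.9) × 15.7 / [8550 × (1 + 0.0443 × 15.7)] = 1886 mg/L.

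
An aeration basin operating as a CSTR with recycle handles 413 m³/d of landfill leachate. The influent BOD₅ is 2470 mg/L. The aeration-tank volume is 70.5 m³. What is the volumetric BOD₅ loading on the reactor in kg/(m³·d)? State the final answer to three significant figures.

Applied BOD₅ load per unit volume = Q·S₀/V = (413 × 2470/1000)/70.50 = 14.47 kg BOD₅·m⁻³·d⁻¹.

L_v ≈ 14.5 kg BOD₅/(m³·d)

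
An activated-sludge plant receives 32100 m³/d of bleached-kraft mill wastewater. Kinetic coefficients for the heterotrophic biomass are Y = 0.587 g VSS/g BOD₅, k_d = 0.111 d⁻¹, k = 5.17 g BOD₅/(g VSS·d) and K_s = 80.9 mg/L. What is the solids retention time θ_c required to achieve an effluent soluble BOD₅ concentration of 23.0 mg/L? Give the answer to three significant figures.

θ_c ≈ 1.78 d

From 1/θ_c = Y·k·S/(K_s + S) − k_d: Y·k·S/(K_s+S) = 0.587 × 5.17 × 23.0 / (80.9 + 23.0) = 0.6718 d⁻¹.
1/θ_c = 0.6718 − 0.111 = 0.5608 d⁻¹, so θ_c = 1.783 d.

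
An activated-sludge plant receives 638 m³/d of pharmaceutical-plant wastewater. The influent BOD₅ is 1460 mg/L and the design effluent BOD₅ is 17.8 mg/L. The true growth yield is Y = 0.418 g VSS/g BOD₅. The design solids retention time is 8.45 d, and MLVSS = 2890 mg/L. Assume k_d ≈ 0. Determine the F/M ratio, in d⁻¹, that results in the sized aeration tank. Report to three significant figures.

With k_d = 0 the design equation reduces to V = Y Q (S₀−S) θ_c / X = 0.418 × 638 × (1460 − 17.8) × 8.45 / 2890 = 1125 m³.
Food-to-microorganism ratio F/M = Q S₀ / (V X) = 638 × 1460 / (1125 × 2890) = 0.2866 d⁻¹.

F/M ≈ 0.287 d⁻¹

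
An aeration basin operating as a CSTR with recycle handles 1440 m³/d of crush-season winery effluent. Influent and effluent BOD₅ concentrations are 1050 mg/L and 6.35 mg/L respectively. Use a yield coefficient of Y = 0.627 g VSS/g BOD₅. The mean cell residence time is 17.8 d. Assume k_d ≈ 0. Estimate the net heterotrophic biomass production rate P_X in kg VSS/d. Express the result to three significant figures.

P_X ≈ 942 kg VSS/d

Since k_d ≈ 0, Y_obs = Y = 0.627 g VSS/g BOD₅.
ΔS = 1050 − 6.35 = 1044 mg/L, so the substrate removal rate is 1440 × 1044/1000 = 1503 kg BOD₅/d.
So the net sludge growth is P_X = 0.6270 × 1503 = 942.3 kg VSS/d.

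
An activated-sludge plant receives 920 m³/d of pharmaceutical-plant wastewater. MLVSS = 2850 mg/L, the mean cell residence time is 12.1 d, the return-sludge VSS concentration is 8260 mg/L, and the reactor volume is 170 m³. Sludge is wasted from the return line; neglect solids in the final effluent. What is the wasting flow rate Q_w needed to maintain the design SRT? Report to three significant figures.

Q_w ≈ 4.85 m³/d

Wasting from the return line (neglecting effluent solids): Q_w = V·X / (θ_c·X_r) = 170.0 × 2850 / (12.1 × 8260) = 4.848 m³/d.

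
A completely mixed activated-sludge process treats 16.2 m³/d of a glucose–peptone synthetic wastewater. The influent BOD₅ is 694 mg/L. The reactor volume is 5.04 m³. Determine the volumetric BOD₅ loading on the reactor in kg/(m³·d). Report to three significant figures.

L_v = Q S₀ / V = 16.2 × 694 × 10⁻³ / 5.040 = 2.231 kg/(m³·d).

L_v ≈ 2.23 kg BOD₅/(m³·d)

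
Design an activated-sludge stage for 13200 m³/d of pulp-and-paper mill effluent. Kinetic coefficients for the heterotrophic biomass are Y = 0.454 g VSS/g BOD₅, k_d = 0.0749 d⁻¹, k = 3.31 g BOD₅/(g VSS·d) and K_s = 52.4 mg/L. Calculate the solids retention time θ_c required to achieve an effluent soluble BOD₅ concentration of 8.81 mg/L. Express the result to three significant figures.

Specific growth rate at S = 8.81 mg/L: μ = YkS/(K_s+S) = 0.454·3.31·8.81/(52.4+8.81) = 0.2163 d⁻¹.
Then 1/θ_c = μ − k_d = 0.2163 − 0.0749 = 0.1414 d⁻¹, giving θ_c = 7.073 d.

θ_c ≈ 7.07 d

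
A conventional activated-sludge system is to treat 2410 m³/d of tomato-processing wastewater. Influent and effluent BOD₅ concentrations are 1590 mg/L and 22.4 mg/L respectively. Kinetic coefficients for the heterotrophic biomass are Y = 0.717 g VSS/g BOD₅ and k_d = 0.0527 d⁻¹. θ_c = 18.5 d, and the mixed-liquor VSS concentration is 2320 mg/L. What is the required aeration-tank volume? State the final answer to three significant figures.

V ≈ 10900 m³

From the SRT design equation V = Y Q (S₀−S) θ_c / [X (1 + k_d θ_c)] = 0.717 × 2410 × (1590 − 22.4) × 18.5 / [2320 × (1 + 0.0527 × 18.5)] = 5.01×10^7 / 4582 = 10937 m³.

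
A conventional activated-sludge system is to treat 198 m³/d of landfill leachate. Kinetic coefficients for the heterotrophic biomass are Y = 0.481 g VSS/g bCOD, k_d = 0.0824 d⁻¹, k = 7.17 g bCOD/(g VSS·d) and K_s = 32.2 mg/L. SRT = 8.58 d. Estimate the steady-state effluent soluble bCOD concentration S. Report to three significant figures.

Effluent substrate depends only on kinetics and SRT: S = K_s(1 + k_d θ_c) / [θ_c(Yk − k_d) − 1] = 32.2 × (1 + 0.0824 × 8.58) / [8.58 × (0.481 × 7.17 − 0.0824) − 1] = 54.97 / 27.88 = 1.971 mg/L.

S ≈ 1.97 mg/L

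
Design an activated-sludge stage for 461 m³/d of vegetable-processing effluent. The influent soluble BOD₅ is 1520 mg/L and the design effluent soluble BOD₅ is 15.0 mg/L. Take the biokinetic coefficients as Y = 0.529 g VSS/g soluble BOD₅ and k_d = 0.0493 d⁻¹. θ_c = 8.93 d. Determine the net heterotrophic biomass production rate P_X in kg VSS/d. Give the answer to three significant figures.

The observed yield is Y_obs = Y/(1 + k_d·θ_c) = 0.529 / (1 + 0.0493 × 8.93) = 0.529 / 1.440 = 0.3673 g VSS per g soluble BOD₅ removed.
ΔS = 1520 − 15.0 = 1505 mg/L, so the substrate removal rate is 461 × 1505/1000 = 693.8 kg soluble BOD₅/d.
Net biomass production P_X = Y_obs × Q·(S₀ − S) = 0.3673 × 693.8 = 254.8 kg VSS/d.

P_X ≈ 255 kg VSS/d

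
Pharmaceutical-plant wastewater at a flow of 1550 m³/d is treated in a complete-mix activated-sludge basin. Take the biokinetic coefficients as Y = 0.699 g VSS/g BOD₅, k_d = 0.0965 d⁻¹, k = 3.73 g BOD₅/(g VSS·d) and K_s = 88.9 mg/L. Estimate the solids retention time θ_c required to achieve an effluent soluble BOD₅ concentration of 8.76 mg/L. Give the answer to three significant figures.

Specific growth rate at S = 8.76 mg/L: μ = YkS/(K_s+S) = 0.699·3.73·8.76/(88.9+8.76) = 0.2339 d⁻¹.
1/θ_c = 0.2339 − 0.0965 = 0.1374 d⁻¹, so θ_c = 7.280 d.

θ_c ≈ 7.28 d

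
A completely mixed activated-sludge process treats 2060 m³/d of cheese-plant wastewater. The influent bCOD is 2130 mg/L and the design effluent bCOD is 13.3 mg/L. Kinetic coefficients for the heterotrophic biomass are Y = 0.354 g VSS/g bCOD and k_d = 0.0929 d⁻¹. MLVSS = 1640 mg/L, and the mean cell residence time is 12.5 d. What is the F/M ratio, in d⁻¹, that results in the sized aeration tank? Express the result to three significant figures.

F/M ≈ 0.491 d⁻¹

From the SRT design equation V = Y Q (S₀−S) θ_c / [X (1 + k_d θ_c)] = 0.354 × 2060 × (2130 − 13.3) × 12.5 / [1640 × (1 + 0.0929 × 12.5)] = 1.93×10^7 / 3544 = 5444 m³.
F/M = applied load / biomass = Q·S₀/(V·X) = 2060 × 2130 / (5444 × 1640) = 0.4915 d⁻¹.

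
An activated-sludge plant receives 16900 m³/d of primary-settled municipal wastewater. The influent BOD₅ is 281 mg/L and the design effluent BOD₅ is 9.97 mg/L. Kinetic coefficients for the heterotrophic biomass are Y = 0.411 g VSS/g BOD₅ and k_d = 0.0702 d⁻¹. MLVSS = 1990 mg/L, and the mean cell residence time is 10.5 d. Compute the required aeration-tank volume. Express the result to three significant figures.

V ≈ 5720 m³

Rearranging the biomass balance for a CMAS with decay, V = Y·Q·ΔS·θ_c / [X·(1+k_d θ_c)] = 0.411 × 16900 × (281 − 9.97) × 10.5 / [1990 × (1 + 0.0702 × 10.5)] = 1.98×10^7 / 3457 = 5718 m³.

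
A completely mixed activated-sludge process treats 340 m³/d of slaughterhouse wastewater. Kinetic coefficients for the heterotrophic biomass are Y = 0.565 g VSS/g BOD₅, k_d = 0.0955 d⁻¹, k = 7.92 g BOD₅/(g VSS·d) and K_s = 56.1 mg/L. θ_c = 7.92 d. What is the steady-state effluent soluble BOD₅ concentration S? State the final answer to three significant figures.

S ≈ 2.93 mg/L

For a completely mixed reactor with recycle the Lawrence–McCarty relation gives S = K_s·(1 + k_d·θ_c) / [θ_c·(Y·k − k_d) − 1] = 56.1 × (1 + 0.0955 × 7.92) / [7.92 × (0.565 × 7.92 − 0.0955) − 1] = 98.53 / 33.68 = 2.925 mg/L.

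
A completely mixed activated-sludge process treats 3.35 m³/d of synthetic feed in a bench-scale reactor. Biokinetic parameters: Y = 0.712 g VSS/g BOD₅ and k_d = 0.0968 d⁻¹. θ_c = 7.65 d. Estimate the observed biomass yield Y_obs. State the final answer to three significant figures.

Y_obs = Y / (1 + k_d θ_c) = 0.712 / (1 + 0.0968 × 7.65) = 0.712 / 1.741 = 0.4091.

Y_obs ≈ 0.409 g VSS/g BOD₅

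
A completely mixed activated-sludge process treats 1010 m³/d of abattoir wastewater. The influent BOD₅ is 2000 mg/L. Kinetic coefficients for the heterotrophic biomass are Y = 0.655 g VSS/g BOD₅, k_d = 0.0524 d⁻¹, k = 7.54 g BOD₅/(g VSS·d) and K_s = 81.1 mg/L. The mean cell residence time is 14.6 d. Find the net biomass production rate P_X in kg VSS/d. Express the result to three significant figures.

For a completely mixed reactor with recycle the Lawrence–McCarty relation gives S = K_s·(1 + k_d·θ_c) / [θ_c·(Y·k − k_d) − 1] = 81.1 × (1 + 0.0524 × 14.6) / [14.6 × (0.655 × 7.54 − 0.0524) − 1] = 143.1 / 70.34 = 2.035 mg/L.
The observed yield is Y_obs = Y/(1 + k_d·θ_c) = 0.655 / (1 + 0.0524 × 14.6) = 0.655 / 1.765 = 0.3711 g VSS per g BOD₅ removed.
Q·(S₀ − S) = 1010 × (2000 − 2.04) × 10⁻³ = 2018 kg/d removed.
P_X = Y_obs · Q(S₀ − S) = 0.3711 × 2018 = 748.9 kg VSS/d.

P_X ≈ 749 kg VSS/d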